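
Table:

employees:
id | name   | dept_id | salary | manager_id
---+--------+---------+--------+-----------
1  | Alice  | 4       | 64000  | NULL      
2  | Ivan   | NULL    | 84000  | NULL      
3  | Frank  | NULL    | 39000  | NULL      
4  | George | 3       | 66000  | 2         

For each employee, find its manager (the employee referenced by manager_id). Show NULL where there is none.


This is a self-join: employees is joined to a second copy of itself, matching each row's manager_id to another row's id. Use LEFT JOIN so rows with manager_id=NULL are kept.
  - employee 1 (Alice): manager_id=NULL -> NULL
  - employee 2 (Ivan): manager_id=NULL -> NULL
  - employee 3 (Frank): manager_id=NULL -> NULL
  - employee 4 (George): manager_id=2 -> Ivan

SQL:
SELECT a.name AS item, b.name AS manager
FROM employees a
LEFT JOIN employees b ON a.manager_id = b.id

Result:
item   | manager
-------+--------
Alice  | NULL   
Ivan   | NULL   
Frank  | NULL   
George | Ivan   


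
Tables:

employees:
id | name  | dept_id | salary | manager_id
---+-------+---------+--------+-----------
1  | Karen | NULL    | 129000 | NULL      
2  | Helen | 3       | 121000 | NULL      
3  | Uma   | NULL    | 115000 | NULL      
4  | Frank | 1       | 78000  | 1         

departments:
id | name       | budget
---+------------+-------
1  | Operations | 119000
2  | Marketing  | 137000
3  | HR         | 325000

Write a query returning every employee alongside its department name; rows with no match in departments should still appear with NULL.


LEFT JOIN keeps every row from employees (the left table); where dept_id has no match in departments, the department columns become NULL. Walk through each employee:
  - employee 1 (Karen): dept_id=NULL, no match -> kept with NULL
  - employee 2 (Helen): dept_id=3 -> matches HR
  - employee 3 (Uma): dept_id=NULL, no match -> kept with NULL
  - employee 4 (Frank): dept_id=1 -> matches Operations
All 4 rows appear; 2 have NULL department.

SQL:
SELECT a.name, b.name AS department
FROM employees a
LEFT JOIN departments b ON a.dept_id = b.id

Result:
name  | department
------+-----------
Karen | NULL      
Helen | HR        
Uma   | NULL      
Frank | Operations


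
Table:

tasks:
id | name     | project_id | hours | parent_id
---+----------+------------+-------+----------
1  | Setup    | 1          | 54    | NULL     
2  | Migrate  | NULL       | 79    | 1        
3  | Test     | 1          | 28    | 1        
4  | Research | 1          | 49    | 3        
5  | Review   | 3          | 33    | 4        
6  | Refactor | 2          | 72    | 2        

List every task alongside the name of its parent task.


This is a self-join: tasks is joined to a second copy of itself, matching each row's parent_id to another row's id. Use LEFT JOIN so rows with parent_id=NULL are kept.
  - task 1 (Setup): parent_id=NULL -> NULL
  - task 2 (Migrate): parent_id=1 -> Setup
  - task 3 (Test): parent_id=1 -> Setup
  - task 4 (Research): parent_id=3 -> Test
  - task 5 (Review): parent_id=4 -> Research
  - task 6 (Refactor): parent_id=2 -> Migrate

SQL:
SELECT a.name AS item, b.name AS parent
FROM tasks a
LEFT JOIN tasks b ON a.parent_id = b.id

Result:
item     | parent  
---------+---------
Setup    | NULL    
Migrate  | Setup   
Test     | Setup   
Research | Test    
Review   | Research
Refactor | Migrate 


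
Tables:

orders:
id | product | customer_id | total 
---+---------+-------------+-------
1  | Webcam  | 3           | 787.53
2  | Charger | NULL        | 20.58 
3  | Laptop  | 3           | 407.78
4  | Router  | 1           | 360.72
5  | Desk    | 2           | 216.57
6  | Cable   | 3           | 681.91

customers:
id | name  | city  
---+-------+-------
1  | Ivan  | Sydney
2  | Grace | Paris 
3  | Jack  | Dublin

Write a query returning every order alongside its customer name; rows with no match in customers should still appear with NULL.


LEFT JOIN keeps every row from orders (the left table); where customer_id has no match in customers, the customer columns become NULL. Walk through each order:
  - order 1 (Webcam): customer_id=3 -> matches Jack
  - order 2 (Charger): customer_id=NULL, no match -> kept with NULL
  - order 3 (Laptop): customer_id=3 -> matches Jack
  - order 4 (Router): customer_id=1 -> matches Ivan
  - order 5 (Desk): customer_id=2 -> matches Grace
  - order 6 (Cable): customer_id=3 -> matches Jack
All 6 rows appear; 1 has NULL customer.

SQL:
SELECT a.product, b.name AS customer
FROM orders a
LEFT JOIN customers b ON a.customer_id = b.id

Result:
product | customer
--------+---------
Webcam  | Jack    
Charger | NULL    
Laptop  | Jack    
Router  | Ivan    
Desk    | Grace   
Cable   | Jack    


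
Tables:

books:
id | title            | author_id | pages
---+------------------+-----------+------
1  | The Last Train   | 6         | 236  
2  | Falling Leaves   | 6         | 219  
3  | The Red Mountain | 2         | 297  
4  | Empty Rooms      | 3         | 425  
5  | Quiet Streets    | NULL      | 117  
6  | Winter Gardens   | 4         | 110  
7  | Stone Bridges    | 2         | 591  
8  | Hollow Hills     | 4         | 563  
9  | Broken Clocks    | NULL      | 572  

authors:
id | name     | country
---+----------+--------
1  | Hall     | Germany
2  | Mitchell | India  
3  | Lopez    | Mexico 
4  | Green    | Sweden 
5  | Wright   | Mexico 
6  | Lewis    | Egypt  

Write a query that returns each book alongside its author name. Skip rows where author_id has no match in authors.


INNER JOIN keeps only books rows whose author_id matches an id in authors. Walk through each book:
  - book 1 (The Last Train): author_id=6 -> matches Lewis
  - book 2 (Falling Leaves): author_id=6 -> matches Lewis
  - book 3 (The Red Mountain): author_id=2 -> matches Mitchell
  - book 4 (Empty Rooms): author_id=3 -> matches Lopez
  - book 5 (Quiet Streets): author_id=NULL, no match -> dropped
  - book 6 (Winter Gardens): author_id=4 -> matches Green
  - book 7 (Stone Bridges): author_id=2 -> matches Mitchell
  - book 8 (Hollow Hills): author_id=4 -> matches Green
  - book 9 (Broken Clocks): author_id=NULL, no match -> dropped
So 2 of 9 rows are dropped.

SQL:
SELECT a.title, b.name AS author
FROM books a
INNER JOIN authors b ON a.author_id = b.id

Result:
title            | author  
-----------------+---------
The Last Train   | Lewis   
Falling Leaves   | Lewis   
The Red Mountain | Mitchell
Empty Rooms      | Lopez   
Winter Gardens   | Green   
Stone Bridges    | Mitchell
Hollow Hills     | Green   


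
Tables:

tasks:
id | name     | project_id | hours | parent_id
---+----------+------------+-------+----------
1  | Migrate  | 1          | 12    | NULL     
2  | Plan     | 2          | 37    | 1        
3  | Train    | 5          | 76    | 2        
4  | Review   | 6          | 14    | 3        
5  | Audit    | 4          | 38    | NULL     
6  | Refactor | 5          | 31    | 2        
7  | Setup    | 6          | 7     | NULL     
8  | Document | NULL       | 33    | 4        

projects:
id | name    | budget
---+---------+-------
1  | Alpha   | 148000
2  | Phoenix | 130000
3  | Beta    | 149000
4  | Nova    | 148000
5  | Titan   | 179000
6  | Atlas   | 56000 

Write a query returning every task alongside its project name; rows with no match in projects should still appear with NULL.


LEFT JOIN keeps every row from tasks (the left table); where project_id has no match in projects, the project columns become NULL. Walk through each task:
  - task 1 (Migrate): project_id=1 -> matches Alpha
  - task 2 (Plan): project_id=2 -> matches Phoenix
  - task 3 (Train): project_id=5 -> matches Titan
  - task 4 (Review): project_id=6 -> matches Atlas
  - task 5 (Audit): project_id=4 -> matches Nova
  - task 6 (Refactor): project_id=5 -> matches Titan
  - task 7 (Setup): project_id=6 -> matches Atlas
  - task 8 (Document): project_id=NULL, no match -> kept with NULL
All 8 rows appear; 1 has NULL project.

SQL:
SELECT a.name, b.name AS project
FROM tasks a
LEFT JOIN projects b ON a.project_id = b.id

Result:
name     | project
---------+--------
Migrate  | Alpha  
Plan     | Phoenix
Train    | Titan  
Review   | Atlas  
Audit    | Nova   
Refactor | Titan  
Setup    | Atlas  
Document | NULL   


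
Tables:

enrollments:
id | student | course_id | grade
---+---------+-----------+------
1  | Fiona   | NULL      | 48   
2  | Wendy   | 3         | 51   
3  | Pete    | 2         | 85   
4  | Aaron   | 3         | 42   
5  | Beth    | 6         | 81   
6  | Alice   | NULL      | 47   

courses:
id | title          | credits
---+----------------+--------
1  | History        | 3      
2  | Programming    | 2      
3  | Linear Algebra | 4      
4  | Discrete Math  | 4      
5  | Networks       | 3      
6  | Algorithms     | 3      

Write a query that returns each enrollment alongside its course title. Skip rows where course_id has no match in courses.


INNER JOIN keeps only enrollments rows whose course_id matches an id in courses. Walk through each enrollment:
  - enrollment 1 (Fiona): course_id=NULL, no match -> dropped
  - enrollment 2 (Wendy): course_id=3 -> matches Linear Algebra
  - enrollment 3 (Pete): course_id=2 -> matches Programming
  - enrollment 4 (Aaron): course_id=3 -> matches Linear Algebra
  - enrollment 5 (Beth): course_id=6 -> matches Algorithms
  - enrollment 6 (Alice): course_id=NULL, no match -> dropped
So 2 of 6 rows are dropped.

SQL:
SELECT a.student, b.title AS course
FROM enrollments a
INNER JOIN courses b ON a.course_id = b.id

Result:
student | course        
--------+---------------
Wendy   | Linear Algebra
Pete    | Programming   
Aaron   | Linear Algebra
Beth    | Algorithms    


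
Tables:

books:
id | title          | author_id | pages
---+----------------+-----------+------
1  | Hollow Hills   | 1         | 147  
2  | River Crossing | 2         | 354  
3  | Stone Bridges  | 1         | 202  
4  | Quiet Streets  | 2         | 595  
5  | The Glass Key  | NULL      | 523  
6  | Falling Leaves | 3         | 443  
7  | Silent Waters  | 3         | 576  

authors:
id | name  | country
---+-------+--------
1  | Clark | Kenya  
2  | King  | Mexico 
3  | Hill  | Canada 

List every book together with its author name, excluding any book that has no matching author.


INNER JOIN keeps only books rows whose author_id matches an id in authors. Walk through each book:
  - book 1 (Hollow Hills): author_id=1 -> matches Clark
  - book 2 (River Crossing): author_id=2 -> matches King
  - book 3 (Stone Bridges): author_id=1 -> matches Clark
  - book 4 (Quiet Streets): author_id=2 -> matches King
  - book 5 (The Glass Key): author_id=NULL, no match -> dropped
  - book 6 (Falling Leaves): author_id=3 -> matches Hill
  - book 7 (Silent Waters): author_id=3 -> matches Hill
So 1 of 7 rows is dropped.

SQL:
SELECT a.title, b.name AS author
FROM books a
INNER JOIN authors b ON a.author_id = b.id

Result:
title          | author
---------------+-------
Hollow Hills   | Clark 
River Crossing | King  
Stone Bridges  | Clark 
Quiet Streets  | King  
Falling Leaves | Hill  
Silent Waters  | Hill  


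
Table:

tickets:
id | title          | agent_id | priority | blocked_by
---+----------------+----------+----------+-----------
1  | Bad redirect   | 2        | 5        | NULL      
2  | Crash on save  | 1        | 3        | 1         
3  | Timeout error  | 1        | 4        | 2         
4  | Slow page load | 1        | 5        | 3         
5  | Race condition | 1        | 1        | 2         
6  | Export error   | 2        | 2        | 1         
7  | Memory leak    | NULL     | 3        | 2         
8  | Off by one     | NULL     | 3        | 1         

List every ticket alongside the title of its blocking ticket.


This is a self-join: tickets is joined to a second copy of itself, matching each row's blocked_by to another row's id. Use LEFT JOIN so rows with blocked_by=NULL are kept.
  - ticket 1 (Bad redirect): blocked_by=NULL -> NULL
  - ticket 2 (Crash on save): blocked_by=1 -> Bad redirect
  - ticket 3 (Timeout error): blocked_by=2 -> Crash on save
  - ticket 4 (Slow page load): blocked_by=3 -> Timeout error
  - ticket 5 (Race condition): blocked_by=2 -> Crash on save
  - ticket 6 (Export error): blocked_by=1 -> Bad redirect
  - ticket 7 (Memory leak): blocked_by=2 -> Crash on save
  - ticket 8 (Off by one): blocked_by=1 -> Bad redirect

SQL:
SELECT a.title AS item, b.title AS blocked_by
FROM tickets a
LEFT JOIN tickets b ON a.blocked_by = b.id

Result:
item           | blocked_by   
---------------+--------------
Bad redirect   | NULL         
Crash on save  | Bad redirect 
Timeout error  | Crash on save
Slow page load | Timeout error
Race condition | Crash on save
Export error   | Bad redirect 
Memory leak    | Crash on save
Off by one     | Bad redirect 


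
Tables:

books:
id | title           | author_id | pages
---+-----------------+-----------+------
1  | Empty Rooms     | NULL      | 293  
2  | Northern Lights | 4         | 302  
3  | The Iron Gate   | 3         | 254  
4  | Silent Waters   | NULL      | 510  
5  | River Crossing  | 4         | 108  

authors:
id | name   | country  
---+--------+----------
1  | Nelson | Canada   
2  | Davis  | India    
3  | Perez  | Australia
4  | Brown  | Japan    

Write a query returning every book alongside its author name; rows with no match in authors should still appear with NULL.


LEFT JOIN keeps every row from books (the left table); where author_id has no match in authors, the author columns become NULL. Walk through each book:
  - book 1 (Empty Rooms): author_id=NULL, no match -> kept with NULL
  - book 2 (Northern Lights): author_id=4 -> matches Brown
  - book 3 (The Iron Gate): author_id=3 -> matches Perez
  - book 4 (Silent Waters): author_id=NULL, no match -> kept with NULL
  - book 5 (River Crossing): author_id=4 -> matches Brown
All 5 rows appear; 2 have NULL author.

SQL:
SELECT a.title, b.name AS author
FROM books a
LEFT JOIN authors b ON a.author_id = b.id

Result:
title           | author
----------------+-------
Empty Rooms     | NULL  
Northern Lights | Brown 
The Iron Gate   | Perez 
Silent Waters   | NULL  
River Crossing  | Brown 


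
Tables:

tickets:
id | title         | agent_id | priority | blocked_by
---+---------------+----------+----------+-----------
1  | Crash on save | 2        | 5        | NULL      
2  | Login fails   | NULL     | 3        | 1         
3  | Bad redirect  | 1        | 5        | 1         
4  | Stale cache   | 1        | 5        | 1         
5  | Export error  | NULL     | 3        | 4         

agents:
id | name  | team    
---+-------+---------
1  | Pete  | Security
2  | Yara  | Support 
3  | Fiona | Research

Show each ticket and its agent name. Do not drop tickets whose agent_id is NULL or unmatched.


LEFT JOIN keeps every row from tickets (the left table); where agent_id has no match in agents, the agent columns become NULL. Walk through each ticket:
  - ticket 1 (Crash on save): agent_id=2 -> matches Yara
  - ticket 2 (Login fails): agent_id=NULL, no match -> kept with NULL
  - ticket 3 (Bad redirect): agent_id=1 -> matches Pete
  - ticket 4 (Stale cache): agent_id=1 -> matches Pete
  - ticket 5 (Export error): agent_id=NULL, no match -> kept with NULL
All 5 rows appear; 2 have NULL agent.

SQL:
SELECT a.title, b.name AS agent
FROM tickets a
LEFT JOIN agents b ON a.agent_id = b.id

Result:
title         | agent
--------------+------
Crash on save | Yara 
Login fails   | NULL 
Bad redirect  | Pete 
Stale cache   | Pete 
Export error  | NULL 


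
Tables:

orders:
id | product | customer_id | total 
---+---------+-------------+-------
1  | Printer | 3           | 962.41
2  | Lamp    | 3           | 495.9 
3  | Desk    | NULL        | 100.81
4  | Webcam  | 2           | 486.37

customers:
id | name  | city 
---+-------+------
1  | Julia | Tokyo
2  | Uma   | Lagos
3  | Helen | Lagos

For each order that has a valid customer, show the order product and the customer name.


INNER JOIN keeps only orders rows whose customer_id matches an id in customers. Walk through each order:
  - order 1 (Printer): customer_id=3 -> matches Helen
  - order 2 (Lamp): customer_id=3 -> matches Helen
  - order 3 (Desk): customer_id=NULL, no match -> dropped
  - order 4 (Webcam): customer_id=2 -> matches Uma
So 1 of 4 rows is dropped.

SQL:
SELECT a.product, b.name AS customer
FROM orders a
INNER JOIN customers b ON a.customer_id = b.id

Result:
product | customer
--------+---------
Printer | Helen   
Lamp    | Helen   
Webcam  | Uma     


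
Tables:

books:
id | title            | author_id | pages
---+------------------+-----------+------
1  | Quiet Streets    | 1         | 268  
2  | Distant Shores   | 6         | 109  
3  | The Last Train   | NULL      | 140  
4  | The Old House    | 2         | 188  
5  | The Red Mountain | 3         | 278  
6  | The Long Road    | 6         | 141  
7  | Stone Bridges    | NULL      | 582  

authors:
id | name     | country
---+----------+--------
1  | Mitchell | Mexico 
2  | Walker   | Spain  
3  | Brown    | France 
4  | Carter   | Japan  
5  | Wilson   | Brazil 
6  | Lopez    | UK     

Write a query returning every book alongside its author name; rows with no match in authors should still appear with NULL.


LEFT JOIN keeps every row from books (the left table); where author_id has no match in authors, the author columns become NULL. Walk through each book:
  - book 1 (Quiet Streets): author_id=1 -> matches Mitchell
  - book 2 (Distant Shores): author_id=6 -> matches Lopez
  - book 3 (The Last Train): author_id=NULL, no match -> kept with NULL
  - book 4 (The Old House): author_id=2 -> matches Walker
  - book 5 (The Red Mountain): author_id=3 -> matches Brown
  - book 6 (The Long Road): author_id=6 -> matches Lopez
  - book 7 (Stone Bridges): author_id=NULL, no match -> kept with NULL
All 7 rows appear; 2 have NULL author.

SQL:
SELECT a.title, b.name AS author
FROM books a
LEFT JOIN authors b ON a.author_id = b.id

Result:
title            | author  
-----------------+---------
Quiet Streets    | Mitchell
Distant Shores   | Lopez   
The Last Train   | NULL    
The Old House    | Walker  
The Red Mountain | Brown   
The Long Road    | Lopez   
Stone Bridges    | NULL    


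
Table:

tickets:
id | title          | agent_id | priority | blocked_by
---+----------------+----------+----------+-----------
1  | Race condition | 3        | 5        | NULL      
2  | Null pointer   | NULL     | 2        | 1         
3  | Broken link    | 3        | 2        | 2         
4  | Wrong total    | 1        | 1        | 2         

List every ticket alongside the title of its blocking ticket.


This is a self-join: tickets is joined to a second copy of itself, matching each row's blocked_by to another row's id. Use LEFT JOIN so rows with blocked_by=NULL are kept.
  - ticket 1 (Race condition): blocked_by=NULL -> NULL
  - ticket 2 (Null pointer): blocked_by=1 -> Race condition
  - ticket 3 (Broken link): blocked_by=2 -> Null pointer
  - ticket 4 (Wrong total): blocked_by=2 -> Null pointer

SQL:
SELECT a.title AS item, b.title AS blocked_by
FROM tickets a
LEFT JOIN tickets b ON a.blocked_by = b.id

Result:
item           | blocked_by    
---------------+---------------
Race condition | NULL          
Null pointer   | Race condition
Broken link    | Null pointer  
Wrong total    | Null pointer  


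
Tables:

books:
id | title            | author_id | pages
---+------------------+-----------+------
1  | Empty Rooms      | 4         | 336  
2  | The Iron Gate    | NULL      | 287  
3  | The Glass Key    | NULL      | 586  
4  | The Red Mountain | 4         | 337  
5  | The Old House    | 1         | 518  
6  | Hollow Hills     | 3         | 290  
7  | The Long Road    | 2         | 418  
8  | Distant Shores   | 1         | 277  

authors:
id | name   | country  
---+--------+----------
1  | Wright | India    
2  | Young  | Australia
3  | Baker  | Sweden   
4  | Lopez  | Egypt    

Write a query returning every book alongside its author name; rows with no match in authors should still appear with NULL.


LEFT JOIN keeps every row from books (the left table); where author_id has no match in authors, the author columns become NULL. Walk through each book:
  - book 1 (Empty Rooms): author_id=4 -> matches Lopez
  - book 2 (The Iron Gate): author_id=NULL, no match -> kept with NULL
  - book 3 (The Glass Key): author_id=NULL, no match -> kept with NULL
  - book 4 (The Red Mountain): author_id=4 -> matches Lopez
  - book 5 (The Old House): author_id=1 -> matches Wright
  - book 6 (Hollow Hills): author_id=3 -> matches Baker
  - book 7 (The Long Road): author_id=2 -> matches Young
  - book 8 (Distant Shores): author_id=1 -> matches Wright
All 8 rows appear; 2 have NULL author.

SQL:
SELECT a.title, b.name AS author
FROM books a
LEFT JOIN authors b ON a.author_id = b.id

Result:
title            | author
-----------------+-------
Empty Rooms      | Lopez 
The Iron Gate    | NULL  
The Glass Key    | NULL  
The Red Mountain | Lopez 
The Old House    | Wright
Hollow Hills     | Baker 
The Long Road    | Young 
Distant Shores   | Wright


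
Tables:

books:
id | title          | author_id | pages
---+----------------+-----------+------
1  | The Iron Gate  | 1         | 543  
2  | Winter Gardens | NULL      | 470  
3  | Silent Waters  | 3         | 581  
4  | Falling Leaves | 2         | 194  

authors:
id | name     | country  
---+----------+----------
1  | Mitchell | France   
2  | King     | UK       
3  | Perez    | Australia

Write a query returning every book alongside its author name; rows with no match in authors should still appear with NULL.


LEFT JOIN keeps every row from books (the left table); where author_id has no match in authors, the author columns become NULL. Walk through each book:
  - book 1 (The Iron Gate): author_id=1 -> matches Mitchell
  - book 2 (Winter Gardens): author_id=NULL, no match -> kept with NULL
  - book 3 (Silent Waters): author_id=3 -> matches Perez
  - book 4 (Falling Leaves): author_id=2 -> matches King
All 4 rows appear; 1 has NULL author.

SQL:
SELECT a.title, b.name AS author
FROM books a
LEFT JOIN authors b ON a.author_id = b.id

Result:
title          | author  
---------------+---------
The Iron Gate  | Mitchell
Winter Gardens | NULL    
Silent Waters  | Perez   
Falling Leaves | King    


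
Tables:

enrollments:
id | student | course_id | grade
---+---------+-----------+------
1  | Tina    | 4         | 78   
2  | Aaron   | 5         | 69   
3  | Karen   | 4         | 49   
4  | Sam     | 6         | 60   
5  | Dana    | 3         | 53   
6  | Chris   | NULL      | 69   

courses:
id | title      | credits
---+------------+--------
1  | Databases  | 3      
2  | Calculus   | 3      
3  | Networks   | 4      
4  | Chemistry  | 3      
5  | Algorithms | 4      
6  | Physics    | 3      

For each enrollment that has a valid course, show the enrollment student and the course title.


INNER JOIN keeps only enrollments rows whose course_id matches an id in courses. Walk through each enrollment:
  - enrollment 1 (Tina): course_id=4 -> matches Chemistry
  - enrollment 2 (Aaron): course_id=5 -> matches Algorithms
  - enrollment 3 (Karen): course_id=4 -> matches Chemistry
  - enrollment 4 (Sam): course_id=6 -> matches Physics
  - enrollment 5 (Dana): course_id=3 -> matches Networks
  - enrollment 6 (Chris): course_id=NULL, no match -> dropped
So 1 of 6 rows is dropped.

SQL:
SELECT a.student, b.title AS course
FROM enrollments a
INNER JOIN courses b ON a.course_id = b.id

Result:
student | course    
--------+-----------
Tina    | Chemistry 
Aaron   | Algorithms
Karen   | Chemistry 
Sam     | Physics   
Dana    | Networks  


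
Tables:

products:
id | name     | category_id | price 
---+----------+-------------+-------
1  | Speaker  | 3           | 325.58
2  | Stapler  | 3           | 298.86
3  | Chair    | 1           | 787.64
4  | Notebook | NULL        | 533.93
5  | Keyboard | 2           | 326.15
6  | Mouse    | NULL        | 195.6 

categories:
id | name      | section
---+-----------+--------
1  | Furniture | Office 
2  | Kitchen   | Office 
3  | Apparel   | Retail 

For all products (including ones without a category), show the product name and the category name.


LEFT JOIN keeps every row from products (the left table); where category_id has no match in categories, the category columns become NULL. Walk through each product:
  - product 1 (Speaker): category_id=3 -> matches Apparel
  - product 2 (Stapler): category_id=3 -> matches Apparel
  - product 3 (Chair): category_id=1 -> matches Furniture
  - product 4 (Notebook): category_id=NULL, no match -> kept with NULL
  - product 5 (Keyboard): category_id=2 -> matches Kitchen
  - product 6 (Mouse): category_id=NULL, no match -> kept with NULL
All 6 rows appear; 2 have NULL category.

SQL:
SELECT a.name, b.name AS category
FROM products a
LEFT JOIN categories b ON a.category_id = b.id

Result:
name     | category 
---------+----------
Speaker  | Apparel  
Stapler  | Apparel  
Chair    | Furniture
Notebook | NULL     
Keyboard | Kitchen  
Mouse    | NULL     


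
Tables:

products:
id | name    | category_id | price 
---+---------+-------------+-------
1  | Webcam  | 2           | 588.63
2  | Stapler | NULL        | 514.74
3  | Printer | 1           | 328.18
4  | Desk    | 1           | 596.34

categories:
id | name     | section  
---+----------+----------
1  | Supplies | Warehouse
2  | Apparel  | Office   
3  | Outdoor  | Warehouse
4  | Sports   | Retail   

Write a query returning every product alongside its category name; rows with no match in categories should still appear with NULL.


LEFT JOIN keeps every row from products (the left table); where category_id has no match in categories, the category columns become NULL. Walk through each product:
  - product 1 (Webcam): category_id=2 -> matches Apparel
  - product 2 (Stapler): category_id=NULL, no match -> kept with NULL
  - product 3 (Printer): category_id=1 -> matches Supplies
  - product 4 (Desk): category_id=1 -> matches Supplies
All 4 rows appear; 1 has NULL category.

SQL:
SELECT a.name, b.name AS category
FROM products a
LEFT JOIN categories b ON a.category_id = b.id

Result:
name    | category
--------+---------
Webcam  | Apparel 
Stapler | NULL    
Printer | Supplies
Desk    | Supplies


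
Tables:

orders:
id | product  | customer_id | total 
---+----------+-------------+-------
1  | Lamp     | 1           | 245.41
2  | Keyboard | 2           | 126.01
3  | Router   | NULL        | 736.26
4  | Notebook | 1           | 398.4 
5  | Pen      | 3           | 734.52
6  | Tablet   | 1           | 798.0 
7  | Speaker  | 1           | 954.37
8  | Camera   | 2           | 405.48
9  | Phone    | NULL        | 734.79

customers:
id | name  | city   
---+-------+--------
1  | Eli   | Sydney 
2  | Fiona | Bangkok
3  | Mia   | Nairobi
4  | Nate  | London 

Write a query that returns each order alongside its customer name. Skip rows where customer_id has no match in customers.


INNER JOIN keeps only orders rows whose customer_id matches an id in customers. Walk through each order:
  - order 1 (Lamp): customer_id=1 -> matches Eli
  - order 2 (Keyboard): customer_id=2 -> matches Fiona
  - order 3 (Router): customer_id=NULL, no match -> dropped
  - order 4 (Notebook): customer_id=1 -> matches Eli
  - order 5 (Pen): customer_id=3 -> matches Mia
  - order 6 (Tablet): customer_id=1 -> matches Eli
  - order 7 (Speaker): customer_id=1 -> matches Eli
  - order 8 (Camera): customer_id=2 -> matches Fiona
  - order 9 (Phone): customer_id=NULL, no match -> dropped
So 2 of 9 rows are dropped.

SQL:
SELECT a.product, b.name AS customer
FROM orders a
INNER JOIN customers b ON a.customer_id = b.id

Result:
product  | customer
---------+---------
Lamp     | Eli     
Keyboard | Fiona   
Notebook | Eli     
Pen      | Mia     
Tablet   | Eli     
Speaker  | Eli     
Camera   | Fiona   


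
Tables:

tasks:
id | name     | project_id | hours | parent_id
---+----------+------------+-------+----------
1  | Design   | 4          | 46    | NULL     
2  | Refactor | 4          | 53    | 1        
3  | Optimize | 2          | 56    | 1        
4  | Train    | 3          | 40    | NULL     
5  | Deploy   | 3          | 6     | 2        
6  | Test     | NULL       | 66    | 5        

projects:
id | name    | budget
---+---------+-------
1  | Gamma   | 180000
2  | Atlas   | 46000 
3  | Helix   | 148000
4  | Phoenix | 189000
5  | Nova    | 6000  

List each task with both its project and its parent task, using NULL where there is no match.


Two LEFT JOINs from the same base table tasks: one to projects via project_id, one to tasks itself via parent_id. Both are LEFT so every task is preserved.
Match against projects:
  - task 1 (Design): project_id=4 -> matches Phoenix
  - task 2 (Refactor): project_id=4 -> matches Phoenix
  - task 3 (Optimize): project_id=2 -> matches Atlas
  - task 4 (Train): project_id=3 -> matches Helix
  - task 5 (Deploy): project_id=3 -> matches Helix
  - task 6 (Test): project_id=NULL, no match -> kept with NULL
Match against tasks (self):
  - task 1 (Design): parent_id=NULL -> NULL
  - task 2 (Refactor): parent_id=1 -> Design
  - task 3 (Optimize): parent_id=1 -> Design
  - task 4 (Train): parent_id=NULL -> NULL
  - task 5 (Deploy): parent_id=2 -> Refactor
  - task 6 (Test): parent_id=5 -> Deploy

SQL:
SELECT a.name, b.name AS project, c.name AS parent
FROM tasks a
LEFT JOIN projects b ON a.project_id = b.id
LEFT JOIN tasks c ON a.parent_id = c.id

Result:
name     | project | parent  
---------+---------+---------
Design   | Phoenix | NULL    
Refactor | Phoenix | Design  
Optimize | Atlas   | Design  
Train    | Helix   | NULL    
Deploy   | Helix   | Refactor
Test     | NULL    | Deploy  


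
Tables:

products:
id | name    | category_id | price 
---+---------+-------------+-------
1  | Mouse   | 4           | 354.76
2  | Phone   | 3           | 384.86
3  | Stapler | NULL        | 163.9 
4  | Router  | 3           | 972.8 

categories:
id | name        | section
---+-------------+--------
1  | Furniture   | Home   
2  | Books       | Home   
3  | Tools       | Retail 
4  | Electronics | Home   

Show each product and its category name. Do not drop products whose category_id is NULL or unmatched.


LEFT JOIN keeps every row from products (the left table); where category_id has no match in categories, the category columns become NULL. Walk through each product:
  - product 1 (Mouse): category_id=4 -> matches Electronics
  - product 2 (Phone): category_id=3 -> matches Tools
  - product 3 (Stapler): category_id=NULL, no match -> kept with NULL
  - product 4 (Router): category_id=3 -> matches Tools
All 4 rows appear; 1 has NULL category.

SQL:
SELECT a.name, b.name AS category
FROM products a
LEFT JOIN categories b ON a.category_id = b.id

Result:
name    | category   
--------+------------
Mouse   | Electronics
Phone   | Tools      
Stapler | NULL       
Router  | Tools      


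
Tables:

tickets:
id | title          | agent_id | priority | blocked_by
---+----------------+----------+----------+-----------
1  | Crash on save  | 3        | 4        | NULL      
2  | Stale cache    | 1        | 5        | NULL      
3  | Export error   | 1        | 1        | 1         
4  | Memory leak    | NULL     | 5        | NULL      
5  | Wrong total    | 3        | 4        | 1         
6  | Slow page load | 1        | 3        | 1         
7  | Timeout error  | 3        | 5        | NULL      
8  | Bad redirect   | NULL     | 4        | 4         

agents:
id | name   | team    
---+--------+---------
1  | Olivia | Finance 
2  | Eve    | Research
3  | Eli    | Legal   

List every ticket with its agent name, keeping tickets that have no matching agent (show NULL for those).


LEFT JOIN keeps every row from tickets (the left table); where agent_id has no match in agents, the agent columns become NULL. Walk through each ticket:
  - ticket 1 (Crash on save): agent_id=3 -> matches Eli
  - ticket 2 (Stale cache): agent_id=1 -> matches Olivia
  - ticket 3 (Export error): agent_id=1 -> matches Olivia
  - ticket 4 (Memory leak): agent_id=NULL, no match -> kept with NULL
  - ticket 5 (Wrong total): agent_id=3 -> matches Eli
  - ticket 6 (Slow page load): agent_id=1 -> matches Olivia
  - ticket 7 (Timeout error): agent_id=3 -> matches Eli
  - ticket 8 (Bad redirect): agent_id=NULL, no match -> kept with NULL
All 8 rows appear; 2 have NULL agent.

SQL:
SELECT a.title, b.name AS agent
FROM tickets a
LEFT JOIN agents b ON a.agent_id = b.id

Result:
title          | agent 
---------------+-------
Crash on save  | Eli   
Stale cache    | Olivia
Export error   | Olivia
Memory leak    | NULL  
Wrong total    | Eli   
Slow page load | Olivia
Timeout error  | Eli   
Bad redirect   | NULL  


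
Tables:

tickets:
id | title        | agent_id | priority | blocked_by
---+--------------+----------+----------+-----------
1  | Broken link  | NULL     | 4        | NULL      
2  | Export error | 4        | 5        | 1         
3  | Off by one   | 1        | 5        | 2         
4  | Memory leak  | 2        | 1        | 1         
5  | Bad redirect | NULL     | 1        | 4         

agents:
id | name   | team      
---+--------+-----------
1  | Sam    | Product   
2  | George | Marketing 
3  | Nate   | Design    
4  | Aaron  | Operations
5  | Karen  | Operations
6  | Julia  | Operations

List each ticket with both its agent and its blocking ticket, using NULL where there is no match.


Two LEFT JOINs from the same base table tickets: one to agents via agent_id, one to tickets itself via blocked_by. Both are LEFT so every ticket is preserved.
Match against agents:
  - ticket 1 (Broken link): agent_id=NULL, no match -> kept with NULL
  - ticket 2 (Export error): agent_id=4 -> matches Aaron
  - ticket 3 (Off by one): agent_id=1 -> matches Sam
  - ticket 4 (Memory leak): agent_id=2 -> matches George
  - ticket 5 (Bad redirect): agent_id=NULL, no match -> kept with NULL
Match against tickets (self):
  - ticket 1 (Broken link): blocked_by=NULL -> NULL
  - ticket 2 (Export error): blocked_by=1 -> Broken link
  - ticket 3 (Off by one): blocked_by=2 -> Export error
  - ticket 4 (Memory leak): blocked_by=1 -> Broken link
  - ticket 5 (Bad redirect): blocked_by=4 -> Memory leak

SQL:
SELECT a.title, b.name AS agent, c.title AS blocked_by
FROM tickets a
LEFT JOIN agents b ON a.agent_id = b.id
LEFT JOIN tickets c ON a.blocked_by = c.id

Result:
title        | agent  | blocked_by  
-------------+--------+-------------
Broken link  | NULL   | NULL        
Export error | Aaron  | Broken link 
Off by one   | Sam    | Export error
Memory leak  | George | Broken link 
Bad redirect | NULL   | Memory leak 


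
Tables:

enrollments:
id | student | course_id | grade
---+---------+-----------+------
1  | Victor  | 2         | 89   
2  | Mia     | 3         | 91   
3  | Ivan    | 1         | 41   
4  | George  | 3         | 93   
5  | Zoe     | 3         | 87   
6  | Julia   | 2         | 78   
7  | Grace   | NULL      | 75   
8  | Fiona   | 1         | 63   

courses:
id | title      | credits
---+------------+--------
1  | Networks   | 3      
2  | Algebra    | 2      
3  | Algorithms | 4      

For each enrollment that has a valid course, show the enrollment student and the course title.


INNER JOIN keeps only enrollments rows whose course_id matches an id in courses. Walk through each enrollment:
  - enrollment 1 (Victor): course_id=2 -> matches Algebra
  - enrollment 2 (Mia): course_id=3 -> matches Algorithms
  - enrollment 3 (Ivan): course_id=1 -> matches Networks
  - enrollment 4 (George): course_id=3 -> matches Algorithms
  - enrollment 5 (Zoe): course_id=3 -> matches Algorithms
  - enrollment 6 (Julia): course_id=2 -> matches Algebra
  - enrollment 7 (Grace): course_id=NULL, no match -> dropped
  - enrollment 8 (Fiona): course_id=1 -> matches Networks
So 1 of 8 rows is dropped.

SQL:
SELECT a.student, b.title AS course
FROM enrollments a
INNER JOIN courses b ON a.course_id = b.id

Result:
student | course    
--------+-----------
Victor  | Algebra   
Mia     | Algorithms
Ivan    | Networks  
George  | Algorithms
Zoe     | Algorithms
Julia   | Algebra   
Fiona   | Networks  


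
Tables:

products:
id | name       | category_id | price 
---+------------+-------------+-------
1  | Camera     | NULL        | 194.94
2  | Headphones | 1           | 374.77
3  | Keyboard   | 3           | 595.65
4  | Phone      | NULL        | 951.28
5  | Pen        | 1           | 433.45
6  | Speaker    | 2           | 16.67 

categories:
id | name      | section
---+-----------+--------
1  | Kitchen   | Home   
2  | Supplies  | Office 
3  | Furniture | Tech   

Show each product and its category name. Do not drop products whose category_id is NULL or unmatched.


LEFT JOIN keeps every row from products (the left table); where category_id has no match in categories, the category columns become NULL. Walk through each product:
  - product 1 (Camera): category_id=NULL, no match -> kept with NULL
  - product 2 (Headphones): category_id=1 -> matches Kitchen
  - product 3 (Keyboard): category_id=3 -> matches Furniture
  - product 4 (Phone): category_id=NULL, no match -> kept with NULL
  - product 5 (Pen): category_id=1 -> matches Kitchen
  - product 6 (Speaker): category_id=2 -> matches Supplies
All 6 rows appear; 2 have NULL category.

SQL:
SELECT a.name, b.name AS category
FROM products a
LEFT JOIN categories b ON a.category_id = b.id

Result:
name       | category 
-----------+----------
Camera     | NULL     
Headphones | Kitchen  
Keyboard   | Furniture
Phone      | NULL     
Pen        | Kitchen  
Speaker    | Supplies 


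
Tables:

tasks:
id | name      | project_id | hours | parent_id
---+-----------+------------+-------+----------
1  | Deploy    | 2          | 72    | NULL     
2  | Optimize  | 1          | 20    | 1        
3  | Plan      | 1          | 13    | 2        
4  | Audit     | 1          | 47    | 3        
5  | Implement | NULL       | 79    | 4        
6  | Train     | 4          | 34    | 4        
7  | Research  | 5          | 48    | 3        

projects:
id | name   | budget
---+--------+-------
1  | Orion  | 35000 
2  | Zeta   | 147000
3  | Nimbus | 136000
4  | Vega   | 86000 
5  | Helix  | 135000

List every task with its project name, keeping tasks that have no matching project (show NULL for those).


LEFT JOIN keeps every row from tasks (the left table); where project_id has no match in projects, the project columns become NULL. Walk through each task:
  - task 1 (Deploy): project_id=2 -> matches Zeta
  - task 2 (Optimize): project_id=1 -> matches Orion
  - task 3 (Plan): project_id=1 -> matches Orion
  - task 4 (Audit): project_id=1 -> matches Orion
  - task 5 (Implement): project_id=NULL, no match -> kept with NULL
  - task 6 (Train): project_id=4 -> matches Vega
  - task 7 (Research): project_id=5 -> matches Helix
All 7 rows appear; 1 has NULL project.

SQL:
SELECT a.name, b.name AS project
FROM tasks a
LEFT JOIN projects b ON a.project_id = b.id

Result:
name      | project
----------+--------
Deploy    | Zeta   
Optimize  | Orion  
Plan      | Orion  
Audit     | Orion  
Implement | NULL   
Train     | Vega   
Research  | Helix  


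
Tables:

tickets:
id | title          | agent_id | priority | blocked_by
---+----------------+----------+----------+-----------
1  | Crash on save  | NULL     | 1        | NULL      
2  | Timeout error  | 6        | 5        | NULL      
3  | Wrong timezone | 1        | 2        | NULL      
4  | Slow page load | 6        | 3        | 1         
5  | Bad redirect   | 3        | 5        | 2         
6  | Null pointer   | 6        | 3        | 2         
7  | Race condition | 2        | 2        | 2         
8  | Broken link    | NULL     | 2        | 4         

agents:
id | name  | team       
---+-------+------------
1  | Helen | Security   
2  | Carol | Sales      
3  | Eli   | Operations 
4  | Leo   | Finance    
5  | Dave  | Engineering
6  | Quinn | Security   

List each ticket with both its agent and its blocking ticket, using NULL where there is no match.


Two LEFT JOINs from the same base table tickets: one to agents via agent_id, one to tickets itself via blocked_by. Both are LEFT so every ticket is preserved.
Match against agents:
  - ticket 1 (Crash on save): agent_id=NULL, no match -> kept with NULL
  - ticket 2 (Timeout error): agent_id=6 -> matches Quinn
  - ticket 3 (Wrong timezone): agent_id=1 -> matches Helen
  - ticket 4 (Slow page load): agent_id=6 -> matches Quinn
  - ticket 5 (Bad redirect): agent_id=3 -> matches Eli
  - ticket 6 (Null pointer): agent_id=6 -> matches Quinn
  - ticket 7 (Race condition): agent_id=2 -> matches Carol
  - ticket 8 (Broken link): agent_id=NULL, no match -> kept with NULL
Match against tickets (self):
  - ticket 1 (Crash on save): blocked_by=NULL -> NULL
  - ticket 2 (Timeout error): blocked_by=NULL -> NULL
  - ticket 3 (Wrong timezone): blocked_by=NULL -> NULL
  - ticket 4 (Slow page load): blocked_by=1 -> Crash on save
  - ticket 5 (Bad redirect): blocked_by=2 -> Timeout error
  - ticket 6 (Null pointer): blocked_by=2 -> Timeout error
  - ticket 7 (Race condition): blocked_by=2 -> Timeout error
  - ticket 8 (Broken link): blocked_by=4 -> Slow page load

SQL:
SELECT a.title, b.name AS agent, c.title AS blocked_by
FROM tickets a
LEFT JOIN agents b ON a.agent_id = b.id
LEFT JOIN tickets c ON a.blocked_by = c.id

Result:
title          | agent | blocked_by    
---------------+-------+---------------
Crash on save  | NULL  | NULL          
Timeout error  | Quinn | NULL          
Wrong timezone | Helen | NULL          
Slow page load | Quinn | Crash on save 
Bad redirect   | Eli   | Timeout error 
Null pointer   | Quinn | Timeout error 
Race condition | Carol | Timeout error 
Broken link    | NULL  | Slow page load
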